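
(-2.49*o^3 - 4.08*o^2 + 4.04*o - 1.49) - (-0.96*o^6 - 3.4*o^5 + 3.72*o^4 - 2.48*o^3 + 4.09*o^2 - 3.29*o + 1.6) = 0.96*o^6 + 3.4*o^5 - 3.72*o^4 - 0.0100000000000002*o^3 - 8.17*o^2 + 7.33*o - 3.09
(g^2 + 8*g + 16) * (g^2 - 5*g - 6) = g^4 + 3*g^3 - 30*g^2 - 128*g - 96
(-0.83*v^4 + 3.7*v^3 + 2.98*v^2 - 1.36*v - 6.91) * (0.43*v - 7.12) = -0.3569*v^5 + 7.5006*v^4 - 25.0626*v^3 - 21.8024*v^2 + 6.7119*v + 49.1992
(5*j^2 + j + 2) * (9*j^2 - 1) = 45*j^4 + 9*j^3 + 13*j^2 - j - 2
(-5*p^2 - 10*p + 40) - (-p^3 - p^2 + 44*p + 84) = p^3 - 4*p^2 - 54*p - 44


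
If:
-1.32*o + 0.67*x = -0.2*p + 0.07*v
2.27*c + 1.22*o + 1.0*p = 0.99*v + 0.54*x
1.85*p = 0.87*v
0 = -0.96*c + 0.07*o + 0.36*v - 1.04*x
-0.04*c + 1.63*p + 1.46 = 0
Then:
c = -0.41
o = -0.19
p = -0.91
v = -1.93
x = -0.30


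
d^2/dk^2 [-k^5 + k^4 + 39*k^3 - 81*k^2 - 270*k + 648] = -20*k^3 + 12*k^2 + 234*k - 162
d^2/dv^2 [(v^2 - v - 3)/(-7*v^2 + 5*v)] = 2*(14*v^3 + 441*v^2 - 315*v + 75)/(v^3*(343*v^3 - 735*v^2 + 525*v - 125))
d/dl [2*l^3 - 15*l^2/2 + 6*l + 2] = 6*l^2 - 15*l + 6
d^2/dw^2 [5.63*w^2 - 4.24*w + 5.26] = 11.2600000000000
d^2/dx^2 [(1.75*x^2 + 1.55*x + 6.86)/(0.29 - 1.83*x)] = -47.886428/(6.128487*x^3 - 2.913543*x^2 + 0.461709*x - 0.024389)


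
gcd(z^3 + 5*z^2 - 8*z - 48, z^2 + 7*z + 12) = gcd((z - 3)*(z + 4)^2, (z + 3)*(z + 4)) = z + 4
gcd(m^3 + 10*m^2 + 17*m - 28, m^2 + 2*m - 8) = m + 4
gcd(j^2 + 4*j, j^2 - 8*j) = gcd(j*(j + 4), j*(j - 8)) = j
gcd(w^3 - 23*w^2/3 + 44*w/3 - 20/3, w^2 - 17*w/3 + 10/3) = w^2 - 17*w/3 + 10/3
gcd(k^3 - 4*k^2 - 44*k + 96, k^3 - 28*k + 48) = k^2 + 4*k - 12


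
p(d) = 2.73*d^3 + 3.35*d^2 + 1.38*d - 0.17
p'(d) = 8.19*d^2 + 6.7*d + 1.38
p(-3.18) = -58.47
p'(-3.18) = 62.89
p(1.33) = 14.01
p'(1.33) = 24.78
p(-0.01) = -0.18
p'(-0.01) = 1.31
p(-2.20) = -16.06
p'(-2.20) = 26.28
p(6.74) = 997.19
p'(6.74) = 418.59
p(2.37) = 58.26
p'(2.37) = 63.26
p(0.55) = 2.06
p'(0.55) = 7.54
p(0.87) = 5.36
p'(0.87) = 13.41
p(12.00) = 5216.23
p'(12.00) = 1261.14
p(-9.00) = -1731.41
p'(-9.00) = 604.47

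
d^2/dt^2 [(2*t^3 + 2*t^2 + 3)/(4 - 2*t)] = (-2*t^3 + 12*t^2 - 24*t - 11)/(t^3 - 6*t^2 + 12*t - 8)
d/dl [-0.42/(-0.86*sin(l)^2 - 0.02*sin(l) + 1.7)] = -(0.7224*sin(l) + 0.0084)*cos(l)/(0.86*sin(l)^2 + 0.02*sin(l) - 1.7)^2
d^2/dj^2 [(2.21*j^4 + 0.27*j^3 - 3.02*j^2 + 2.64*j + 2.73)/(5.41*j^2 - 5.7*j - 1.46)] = (129.365002*j^6 - 408.89862*j^5 + 326.081964*j^4 + 284.355852*j^3 + 406.300518*j^2 - 376.543044*j + 163.706732)/(158.340421*j^6 - 500.48451*j^5 + 399.118422*j^4 + 84.93912*j^3 - 107.710332*j^2 - 36.45036*j - 3.112136)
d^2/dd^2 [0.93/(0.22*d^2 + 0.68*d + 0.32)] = (-0.090024*d^2 - 0.278256*d + 0.93*(0.44*d + 0.68)*(0.88*d + 1.36) - 0.130944)/(0.22*d^2 + 0.68*d + 0.32)^3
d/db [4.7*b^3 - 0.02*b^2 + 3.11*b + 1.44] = 14.1*b^2 - 0.04*b + 3.11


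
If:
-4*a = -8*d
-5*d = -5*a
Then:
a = 0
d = 0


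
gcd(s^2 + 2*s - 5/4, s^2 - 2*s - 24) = 1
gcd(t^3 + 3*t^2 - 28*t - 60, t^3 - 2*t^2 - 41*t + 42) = t + 6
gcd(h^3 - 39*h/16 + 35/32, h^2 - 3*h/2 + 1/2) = h - 1/2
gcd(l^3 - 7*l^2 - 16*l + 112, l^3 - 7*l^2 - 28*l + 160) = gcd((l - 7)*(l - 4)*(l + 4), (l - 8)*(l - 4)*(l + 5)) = l - 4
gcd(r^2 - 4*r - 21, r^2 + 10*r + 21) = r + 3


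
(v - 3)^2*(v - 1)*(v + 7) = v^4 - 34*v^2 + 96*v - 63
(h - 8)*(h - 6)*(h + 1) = h^3 - 13*h^2 + 34*h + 48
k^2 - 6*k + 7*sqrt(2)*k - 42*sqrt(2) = (k - 6)*(k + 7*sqrt(2))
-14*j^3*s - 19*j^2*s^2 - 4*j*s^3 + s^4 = s*(-7*j + s)*(j + s)*(2*j + s)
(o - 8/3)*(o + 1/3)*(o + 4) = o^3 + 5*o^2/3 - 92*o/9 - 32/9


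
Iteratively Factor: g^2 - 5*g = (g - 5)*(g)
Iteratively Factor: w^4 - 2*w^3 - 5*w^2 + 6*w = (w)*(w^3 - 2*w^2 - 5*w + 6) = w*(w - 3)*(w^2 + w - 2) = w*(w - 3)*(w + 2)*(w - 1)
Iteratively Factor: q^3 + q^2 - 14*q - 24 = (q + 3)*(q^2 - 2*q - 8) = (q + 2)*(q + 3)*(q - 4)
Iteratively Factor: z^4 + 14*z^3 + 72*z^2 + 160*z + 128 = (z + 2)*(z^3 + 12*z^2 + 48*z + 64) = (z + 2)*(z + 4)*(z^2 + 8*z + 16) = (z + 2)*(z + 4)^2*(z + 4)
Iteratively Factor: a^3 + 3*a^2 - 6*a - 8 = (a - 2)*(a^2 + 5*a + 4) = (a - 2)*(a + 1)*(a + 4)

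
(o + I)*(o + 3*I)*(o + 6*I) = o^3 + 10*I*o^2 - 27*o - 18*I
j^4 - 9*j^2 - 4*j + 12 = (j - 3)*(j - 1)*(j + 2)^2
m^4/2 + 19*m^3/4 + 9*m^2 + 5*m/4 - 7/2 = (m/2 + 1)*(m - 1/2)*(m + 1)*(m + 7)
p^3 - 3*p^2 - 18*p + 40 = (p - 5)*(p - 2)*(p + 4)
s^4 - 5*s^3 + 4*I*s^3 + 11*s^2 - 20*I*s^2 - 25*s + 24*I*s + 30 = (s - 3)*(s - 2)*(s - I)*(s + 5*I)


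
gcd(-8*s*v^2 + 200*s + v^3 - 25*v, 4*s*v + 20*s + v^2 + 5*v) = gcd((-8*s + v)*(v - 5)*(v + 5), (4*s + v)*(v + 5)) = v + 5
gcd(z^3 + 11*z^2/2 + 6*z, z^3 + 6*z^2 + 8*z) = z^2 + 4*z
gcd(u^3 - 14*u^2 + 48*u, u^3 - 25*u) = u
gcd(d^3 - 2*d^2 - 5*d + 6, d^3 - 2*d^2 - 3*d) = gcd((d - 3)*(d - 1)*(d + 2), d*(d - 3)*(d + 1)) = d - 3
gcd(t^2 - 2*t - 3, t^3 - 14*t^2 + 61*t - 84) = t - 3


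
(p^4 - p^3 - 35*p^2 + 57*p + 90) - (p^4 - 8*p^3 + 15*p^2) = 7*p^3 - 50*p^2 + 57*p + 90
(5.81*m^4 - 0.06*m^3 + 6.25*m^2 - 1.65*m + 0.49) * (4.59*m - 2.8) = 26.6679*m^5 - 16.5434*m^4 + 28.8555*m^3 - 25.0735*m^2 + 6.8691*m - 1.372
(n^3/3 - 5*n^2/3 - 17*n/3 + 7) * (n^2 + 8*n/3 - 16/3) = n^5/3 - 7*n^4/9 - 107*n^3/9 + 7*n^2/9 + 440*n/9 - 112/3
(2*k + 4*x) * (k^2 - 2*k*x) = 2*k^3 - 8*k*x^2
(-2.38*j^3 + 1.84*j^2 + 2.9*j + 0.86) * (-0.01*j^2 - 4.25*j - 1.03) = 0.0238*j^5 + 10.0966*j^4 - 5.3976*j^3 - 14.2288*j^2 - 6.642*j - 0.8858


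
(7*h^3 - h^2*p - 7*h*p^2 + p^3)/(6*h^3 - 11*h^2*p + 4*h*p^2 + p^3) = (-7*h^2 - 6*h*p + p^2)/(-6*h^2 + 5*h*p + p^2)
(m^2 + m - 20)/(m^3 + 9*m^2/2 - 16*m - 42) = 2*(m^2 + m - 20)/(2*m^3 + 9*m^2 - 32*m - 84)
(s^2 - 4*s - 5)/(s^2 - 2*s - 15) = (s + 1)/(s + 3)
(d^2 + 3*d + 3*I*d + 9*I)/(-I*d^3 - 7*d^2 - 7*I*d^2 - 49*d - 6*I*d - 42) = (I*d^2 + 3*d*(-1 + I) - 9)/(d^3 + 7*d^2*(1 - I) + d*(6 - 49*I) - 42*I)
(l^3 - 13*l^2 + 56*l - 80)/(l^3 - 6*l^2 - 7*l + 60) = (l - 4)/(l + 3)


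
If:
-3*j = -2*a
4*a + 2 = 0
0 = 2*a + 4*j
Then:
No Solution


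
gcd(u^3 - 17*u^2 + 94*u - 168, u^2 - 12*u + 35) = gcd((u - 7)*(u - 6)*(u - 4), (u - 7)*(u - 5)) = u - 7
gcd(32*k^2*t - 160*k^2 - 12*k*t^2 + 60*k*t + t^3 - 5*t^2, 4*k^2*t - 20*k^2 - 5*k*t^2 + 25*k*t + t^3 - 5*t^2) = -4*k*t + 20*k + t^2 - 5*t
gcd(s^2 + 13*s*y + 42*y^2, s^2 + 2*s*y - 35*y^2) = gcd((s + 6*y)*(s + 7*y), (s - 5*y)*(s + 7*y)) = s + 7*y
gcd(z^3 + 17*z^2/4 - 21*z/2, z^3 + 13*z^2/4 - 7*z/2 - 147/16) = z - 7/4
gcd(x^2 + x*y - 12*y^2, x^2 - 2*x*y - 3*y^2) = x - 3*y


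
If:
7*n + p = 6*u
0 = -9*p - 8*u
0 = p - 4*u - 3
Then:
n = -93/154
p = 6/11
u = -27/44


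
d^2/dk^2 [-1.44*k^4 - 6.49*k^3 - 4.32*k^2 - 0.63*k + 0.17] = -17.28*k^2 - 38.94*k - 8.64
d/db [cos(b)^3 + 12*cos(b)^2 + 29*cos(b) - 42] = (3*sin(b)^2 - 24*cos(b) - 32)*sin(b)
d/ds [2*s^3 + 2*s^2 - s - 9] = 6*s^2 + 4*s - 1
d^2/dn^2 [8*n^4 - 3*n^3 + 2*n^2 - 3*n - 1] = 96*n^2 - 18*n + 4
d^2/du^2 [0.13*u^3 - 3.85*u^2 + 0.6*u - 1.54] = 0.78*u - 7.7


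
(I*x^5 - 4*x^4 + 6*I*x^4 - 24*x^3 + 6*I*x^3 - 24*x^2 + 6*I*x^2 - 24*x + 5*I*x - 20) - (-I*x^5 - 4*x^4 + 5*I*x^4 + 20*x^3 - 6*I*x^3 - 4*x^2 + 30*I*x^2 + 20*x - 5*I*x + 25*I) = 2*I*x^5 + I*x^4 - 44*x^3 + 12*I*x^3 - 20*x^2 - 24*I*x^2 - 44*x + 10*I*x - 20 - 25*I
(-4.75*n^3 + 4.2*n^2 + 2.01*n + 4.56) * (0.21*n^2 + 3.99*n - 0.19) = -0.9975*n^5 - 18.0705*n^4 + 18.0826*n^3 + 8.1795*n^2 + 17.8125*n - 0.8664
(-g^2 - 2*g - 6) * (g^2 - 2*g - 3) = -g^4 + g^2 + 18*g + 18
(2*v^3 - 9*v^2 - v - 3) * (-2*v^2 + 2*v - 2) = -4*v^5 + 22*v^4 - 20*v^3 + 22*v^2 - 4*v + 6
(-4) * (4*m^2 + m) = -16*m^2 - 4*m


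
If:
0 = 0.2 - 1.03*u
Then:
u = 0.19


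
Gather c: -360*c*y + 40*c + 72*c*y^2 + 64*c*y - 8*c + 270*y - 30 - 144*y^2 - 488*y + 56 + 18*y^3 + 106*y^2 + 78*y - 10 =c*(72*y^2 - 296*y + 32) + 18*y^3 - 38*y^2 - 140*y + 16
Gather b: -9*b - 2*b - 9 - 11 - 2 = -11*b - 22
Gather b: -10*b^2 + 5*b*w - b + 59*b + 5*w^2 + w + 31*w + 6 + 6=-10*b^2 + b*(5*w + 58) + 5*w^2 + 32*w + 12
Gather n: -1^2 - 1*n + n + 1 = 0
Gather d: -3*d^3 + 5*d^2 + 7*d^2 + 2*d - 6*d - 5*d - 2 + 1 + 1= -3*d^3 + 12*d^2 - 9*d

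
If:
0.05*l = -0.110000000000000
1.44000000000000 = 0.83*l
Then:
No Solution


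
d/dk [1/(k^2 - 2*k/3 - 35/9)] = 54*(1 - 3*k)/(-9*k^2 + 6*k + 35)^2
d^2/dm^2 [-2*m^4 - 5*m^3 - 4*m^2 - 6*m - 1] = -24*m^2 - 30*m - 8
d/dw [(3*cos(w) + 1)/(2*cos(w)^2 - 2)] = (3*cos(w)^2 + 2*cos(w) + 3)/(2*sin(w)^3)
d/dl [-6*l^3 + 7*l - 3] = 7 - 18*l^2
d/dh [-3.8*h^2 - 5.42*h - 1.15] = -7.6*h - 5.42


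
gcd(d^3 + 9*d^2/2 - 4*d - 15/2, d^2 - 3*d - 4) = d + 1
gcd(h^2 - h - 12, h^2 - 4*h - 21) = h + 3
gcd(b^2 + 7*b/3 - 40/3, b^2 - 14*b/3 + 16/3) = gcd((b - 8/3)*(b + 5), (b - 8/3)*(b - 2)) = b - 8/3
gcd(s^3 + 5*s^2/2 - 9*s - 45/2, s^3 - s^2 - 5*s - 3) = s - 3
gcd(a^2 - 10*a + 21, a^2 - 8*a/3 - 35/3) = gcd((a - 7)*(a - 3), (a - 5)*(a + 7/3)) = 1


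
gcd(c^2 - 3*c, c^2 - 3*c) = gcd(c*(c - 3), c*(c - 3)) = c^2 - 3*c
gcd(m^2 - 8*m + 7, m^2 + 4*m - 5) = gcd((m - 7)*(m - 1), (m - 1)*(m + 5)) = m - 1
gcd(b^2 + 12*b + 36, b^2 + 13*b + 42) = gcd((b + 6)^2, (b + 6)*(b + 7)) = b + 6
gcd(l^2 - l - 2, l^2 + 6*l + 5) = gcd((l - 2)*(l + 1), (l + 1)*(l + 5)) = l + 1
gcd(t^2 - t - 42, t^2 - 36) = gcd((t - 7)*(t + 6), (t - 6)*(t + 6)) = t + 6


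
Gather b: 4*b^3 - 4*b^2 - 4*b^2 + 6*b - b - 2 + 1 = 4*b^3 - 8*b^2 + 5*b - 1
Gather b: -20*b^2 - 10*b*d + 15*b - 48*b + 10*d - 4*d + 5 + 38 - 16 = -20*b^2 + b*(-10*d - 33) + 6*d + 27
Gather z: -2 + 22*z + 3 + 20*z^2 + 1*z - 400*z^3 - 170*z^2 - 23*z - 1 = -400*z^3 - 150*z^2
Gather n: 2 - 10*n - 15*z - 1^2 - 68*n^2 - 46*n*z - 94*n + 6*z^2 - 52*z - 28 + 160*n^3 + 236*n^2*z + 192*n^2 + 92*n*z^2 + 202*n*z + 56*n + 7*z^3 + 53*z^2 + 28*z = 160*n^3 + n^2*(236*z + 124) + n*(92*z^2 + 156*z - 48) + 7*z^3 + 59*z^2 - 39*z - 27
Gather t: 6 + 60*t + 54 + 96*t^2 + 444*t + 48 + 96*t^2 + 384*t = 192*t^2 + 888*t + 108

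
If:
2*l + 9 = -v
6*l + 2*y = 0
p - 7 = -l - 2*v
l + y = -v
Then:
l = -9/4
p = 73/4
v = -9/2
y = 27/4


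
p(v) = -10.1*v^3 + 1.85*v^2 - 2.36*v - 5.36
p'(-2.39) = -184.28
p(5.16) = -1355.90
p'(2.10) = -128.21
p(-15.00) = 34533.79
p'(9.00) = -2423.36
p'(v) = -30.3*v^2 + 3.7*v - 2.36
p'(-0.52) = -12.48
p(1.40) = -32.75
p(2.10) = -95.69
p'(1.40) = -56.57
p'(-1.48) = -74.21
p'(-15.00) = -6875.36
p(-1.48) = 34.93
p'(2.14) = -133.20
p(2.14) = -100.92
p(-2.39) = 148.73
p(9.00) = -7239.65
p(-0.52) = -2.21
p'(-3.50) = -386.48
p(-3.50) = 458.60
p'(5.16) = -790.02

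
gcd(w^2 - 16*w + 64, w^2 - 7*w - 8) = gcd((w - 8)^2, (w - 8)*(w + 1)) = w - 8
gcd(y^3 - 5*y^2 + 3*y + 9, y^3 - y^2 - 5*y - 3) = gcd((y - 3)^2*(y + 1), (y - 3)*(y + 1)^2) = y^2 - 2*y - 3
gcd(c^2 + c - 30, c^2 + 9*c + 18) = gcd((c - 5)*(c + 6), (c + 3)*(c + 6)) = c + 6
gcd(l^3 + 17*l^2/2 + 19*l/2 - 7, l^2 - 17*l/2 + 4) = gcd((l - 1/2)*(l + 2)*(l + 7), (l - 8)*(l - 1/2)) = l - 1/2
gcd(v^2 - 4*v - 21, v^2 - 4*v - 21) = v^2 - 4*v - 21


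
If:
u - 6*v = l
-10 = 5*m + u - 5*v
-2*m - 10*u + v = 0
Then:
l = 5/12 - 293*v/48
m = 49*v/48 - 25/12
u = 5/12 - 5*v/48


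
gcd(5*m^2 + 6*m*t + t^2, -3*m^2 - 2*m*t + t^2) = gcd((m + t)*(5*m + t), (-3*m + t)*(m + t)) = m + t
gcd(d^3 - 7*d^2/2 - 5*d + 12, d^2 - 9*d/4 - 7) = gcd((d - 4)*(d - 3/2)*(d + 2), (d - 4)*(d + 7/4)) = d - 4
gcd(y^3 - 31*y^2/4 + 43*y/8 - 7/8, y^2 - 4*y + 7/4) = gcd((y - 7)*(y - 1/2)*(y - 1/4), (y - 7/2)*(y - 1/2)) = y - 1/2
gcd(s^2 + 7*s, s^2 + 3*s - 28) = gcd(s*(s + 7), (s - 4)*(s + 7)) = s + 7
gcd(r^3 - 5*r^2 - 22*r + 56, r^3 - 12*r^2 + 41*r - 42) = r^2 - 9*r + 14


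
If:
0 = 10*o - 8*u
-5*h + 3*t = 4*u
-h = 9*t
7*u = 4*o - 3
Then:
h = 45/76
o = -12/19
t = -5/76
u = -15/19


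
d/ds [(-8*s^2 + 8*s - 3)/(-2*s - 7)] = 2*(8*s^2 + 56*s - 31)/(4*s^2 + 28*s + 49)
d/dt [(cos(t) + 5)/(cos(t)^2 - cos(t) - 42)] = (cos(t)^2 + 10*cos(t) + 37)*sin(t)/(sin(t)^2 + cos(t) + 41)^2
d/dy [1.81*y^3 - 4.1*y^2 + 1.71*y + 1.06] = 5.43*y^2 - 8.2*y + 1.71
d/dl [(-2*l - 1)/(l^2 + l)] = (-2*l*(l + 1) + (2*l + 1)^2)/(l^2*(l + 1)^2)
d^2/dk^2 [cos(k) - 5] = -cos(k)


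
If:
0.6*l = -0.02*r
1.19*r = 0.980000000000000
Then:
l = -0.03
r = 0.82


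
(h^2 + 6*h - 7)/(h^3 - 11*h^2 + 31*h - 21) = (h + 7)/(h^2 - 10*h + 21)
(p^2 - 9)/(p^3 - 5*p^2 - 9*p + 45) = 1/(p - 5)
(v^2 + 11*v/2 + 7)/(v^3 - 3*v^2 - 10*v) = (v + 7/2)/(v*(v - 5))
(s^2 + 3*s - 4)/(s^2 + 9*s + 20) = (s - 1)/(s + 5)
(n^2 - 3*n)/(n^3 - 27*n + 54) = n/(n^2 + 3*n - 18)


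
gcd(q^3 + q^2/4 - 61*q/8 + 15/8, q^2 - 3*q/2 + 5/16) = q - 1/4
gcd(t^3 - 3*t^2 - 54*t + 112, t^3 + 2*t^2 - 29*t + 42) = t^2 + 5*t - 14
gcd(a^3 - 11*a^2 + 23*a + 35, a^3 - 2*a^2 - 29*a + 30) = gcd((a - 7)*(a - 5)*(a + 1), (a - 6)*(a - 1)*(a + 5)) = 1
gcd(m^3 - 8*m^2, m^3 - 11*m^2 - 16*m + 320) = m - 8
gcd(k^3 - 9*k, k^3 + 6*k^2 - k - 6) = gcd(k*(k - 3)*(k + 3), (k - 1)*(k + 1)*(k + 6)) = 1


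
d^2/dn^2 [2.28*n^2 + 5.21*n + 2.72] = 4.56000000000000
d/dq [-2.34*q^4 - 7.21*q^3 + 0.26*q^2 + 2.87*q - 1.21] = -9.36*q^3 - 21.63*q^2 + 0.52*q + 2.87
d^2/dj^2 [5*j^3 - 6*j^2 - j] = 30*j - 12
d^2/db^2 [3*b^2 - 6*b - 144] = 6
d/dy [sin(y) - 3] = cos(y)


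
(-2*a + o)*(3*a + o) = -6*a^2 + a*o + o^2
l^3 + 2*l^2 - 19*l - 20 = (l - 4)*(l + 1)*(l + 5)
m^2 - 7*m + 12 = (m - 4)*(m - 3)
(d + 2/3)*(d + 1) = d^2 + 5*d/3 + 2/3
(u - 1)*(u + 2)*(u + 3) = u^3 + 4*u^2 + u - 6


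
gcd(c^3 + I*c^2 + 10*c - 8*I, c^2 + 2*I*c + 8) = c^2 + 2*I*c + 8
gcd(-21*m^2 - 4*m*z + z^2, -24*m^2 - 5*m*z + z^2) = 3*m + z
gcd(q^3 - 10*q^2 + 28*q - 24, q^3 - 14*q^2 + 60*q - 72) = q^2 - 8*q + 12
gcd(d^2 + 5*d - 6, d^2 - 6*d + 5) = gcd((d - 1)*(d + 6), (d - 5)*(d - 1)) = d - 1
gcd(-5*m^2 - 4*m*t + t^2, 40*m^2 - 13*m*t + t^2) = -5*m + t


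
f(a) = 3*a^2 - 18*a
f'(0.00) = -18.00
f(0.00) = 0.00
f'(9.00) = 36.00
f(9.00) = 81.00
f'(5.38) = 14.28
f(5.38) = -10.01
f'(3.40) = 2.40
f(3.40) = -26.52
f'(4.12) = 6.72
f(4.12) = -23.24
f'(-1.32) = -25.92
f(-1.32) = 28.99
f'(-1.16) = -24.96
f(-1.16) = 24.92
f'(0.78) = -13.32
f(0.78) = -12.21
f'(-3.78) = -40.68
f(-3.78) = 110.91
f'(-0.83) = -22.98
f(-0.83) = 17.01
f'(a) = 6*a - 18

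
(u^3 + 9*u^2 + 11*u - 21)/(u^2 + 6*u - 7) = u + 3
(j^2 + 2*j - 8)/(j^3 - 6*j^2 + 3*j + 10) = (j + 4)/(j^2 - 4*j - 5)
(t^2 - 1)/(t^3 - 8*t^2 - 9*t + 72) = (t^2 - 1)/(t^3 - 8*t^2 - 9*t + 72)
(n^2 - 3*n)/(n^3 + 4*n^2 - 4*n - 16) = n*(n - 3)/(n^3 + 4*n^2 - 4*n - 16)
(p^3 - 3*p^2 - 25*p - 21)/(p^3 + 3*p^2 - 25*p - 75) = (p^2 - 6*p - 7)/(p^2 - 25)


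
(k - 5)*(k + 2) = k^2 - 3*k - 10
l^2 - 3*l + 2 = (l - 2)*(l - 1)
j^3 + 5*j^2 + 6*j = j*(j + 2)*(j + 3)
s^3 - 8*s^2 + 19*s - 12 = (s - 4)*(s - 3)*(s - 1)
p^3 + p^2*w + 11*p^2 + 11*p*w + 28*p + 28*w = (p + 4)*(p + 7)*(p + w)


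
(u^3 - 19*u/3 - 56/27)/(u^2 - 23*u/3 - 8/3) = (u^2 - u/3 - 56/9)/(u - 8)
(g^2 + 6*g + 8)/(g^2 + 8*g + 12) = (g + 4)/(g + 6)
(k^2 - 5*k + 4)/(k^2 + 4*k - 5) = (k - 4)/(k + 5)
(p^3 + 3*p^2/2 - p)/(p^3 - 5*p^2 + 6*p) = (p^2 + 3*p/2 - 1)/(p^2 - 5*p + 6)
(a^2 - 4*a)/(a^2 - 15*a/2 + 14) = 2*a/(2*a - 7)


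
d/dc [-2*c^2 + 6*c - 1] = 6 - 4*c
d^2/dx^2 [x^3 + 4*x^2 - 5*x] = 6*x + 8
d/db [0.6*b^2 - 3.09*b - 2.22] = 1.2*b - 3.09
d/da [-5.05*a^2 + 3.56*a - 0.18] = 3.56 - 10.1*a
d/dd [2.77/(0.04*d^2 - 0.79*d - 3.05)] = (2.1883 - 0.2216*d)/(-0.04*d^2 + 0.79*d + 3.05)^2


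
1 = 1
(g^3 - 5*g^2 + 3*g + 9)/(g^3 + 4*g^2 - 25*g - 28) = (g^2 - 6*g + 9)/(g^2 + 3*g - 28)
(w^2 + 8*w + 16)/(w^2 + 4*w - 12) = (w^2 + 8*w + 16)/(w^2 + 4*w - 12)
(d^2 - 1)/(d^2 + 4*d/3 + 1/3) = 3*(d - 1)/(3*d + 1)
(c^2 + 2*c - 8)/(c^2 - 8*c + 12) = (c + 4)/(c - 6)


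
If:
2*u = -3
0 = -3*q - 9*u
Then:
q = 9/2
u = -3/2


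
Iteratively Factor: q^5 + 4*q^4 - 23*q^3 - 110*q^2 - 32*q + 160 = (q - 1)*(q^4 + 5*q^3 - 18*q^2 - 128*q - 160) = (q - 1)*(q + 2)*(q^3 + 3*q^2 - 24*q - 80) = (q - 1)*(q + 2)*(q + 4)*(q^2 - q - 20) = (q - 1)*(q + 2)*(q + 4)^2*(q - 5)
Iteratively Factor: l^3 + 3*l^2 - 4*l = (l + 4)*(l^2 - l) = (l - 1)*(l + 4)*(l)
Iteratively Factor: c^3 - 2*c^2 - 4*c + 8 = (c - 2)*(c^2 - 4) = (c - 2)^2*(c + 2)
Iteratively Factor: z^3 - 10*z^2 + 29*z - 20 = (z - 1)*(z^2 - 9*z + 20) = (z - 4)*(z - 1)*(z - 5)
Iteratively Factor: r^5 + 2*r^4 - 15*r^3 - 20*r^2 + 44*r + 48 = (r - 3)*(r^4 + 5*r^3 - 20*r - 16) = (r - 3)*(r + 4)*(r^3 + r^2 - 4*r - 4) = (r - 3)*(r - 2)*(r + 4)*(r^2 + 3*r + 2) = (r - 3)*(r - 2)*(r + 1)*(r + 4)*(r + 2)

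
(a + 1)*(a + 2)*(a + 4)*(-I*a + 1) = -I*a^4 + a^3 - 7*I*a^3 + 7*a^2 - 14*I*a^2 + 14*a - 8*I*a + 8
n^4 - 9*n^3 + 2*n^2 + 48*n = n*(n - 8)*(n - 3)*(n + 2)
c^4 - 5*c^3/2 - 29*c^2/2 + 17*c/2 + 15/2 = (c - 5)*(c - 1)*(c + 1/2)*(c + 3)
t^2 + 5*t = t*(t + 5)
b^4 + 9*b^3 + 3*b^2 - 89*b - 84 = (b - 3)*(b + 1)*(b + 4)*(b + 7)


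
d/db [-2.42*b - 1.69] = -2.42000000000000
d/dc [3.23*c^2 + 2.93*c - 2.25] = 6.46*c + 2.93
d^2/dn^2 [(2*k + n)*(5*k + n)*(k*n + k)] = 2*k*(7*k + 3*n + 1)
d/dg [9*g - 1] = 9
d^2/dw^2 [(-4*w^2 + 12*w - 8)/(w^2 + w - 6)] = 32/(w^3 + 9*w^2 + 27*w + 27)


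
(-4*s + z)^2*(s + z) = 16*s^3 + 8*s^2*z - 7*s*z^2 + z^3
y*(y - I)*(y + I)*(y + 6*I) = y^4 + 6*I*y^3 + y^2 + 6*I*y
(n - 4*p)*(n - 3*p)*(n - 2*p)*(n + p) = n^4 - 8*n^3*p + 17*n^2*p^2 + 2*n*p^3 - 24*p^4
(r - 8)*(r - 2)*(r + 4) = r^3 - 6*r^2 - 24*r + 64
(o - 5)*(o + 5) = o^2 - 25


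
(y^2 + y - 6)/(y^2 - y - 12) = (y - 2)/(y - 4)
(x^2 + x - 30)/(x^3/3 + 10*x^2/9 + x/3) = 9*(x^2 + x - 30)/(x*(3*x^2 + 10*x + 3))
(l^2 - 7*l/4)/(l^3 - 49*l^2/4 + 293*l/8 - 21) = 2*l*(4*l - 7)/(8*l^3 - 98*l^2 + 293*l - 168)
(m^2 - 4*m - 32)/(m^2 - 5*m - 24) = (m + 4)/(m + 3)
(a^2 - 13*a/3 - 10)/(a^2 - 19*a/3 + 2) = (3*a + 5)/(3*a - 1)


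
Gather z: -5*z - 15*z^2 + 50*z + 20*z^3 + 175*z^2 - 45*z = 20*z^3 + 160*z^2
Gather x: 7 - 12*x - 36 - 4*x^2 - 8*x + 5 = -4*x^2 - 20*x - 24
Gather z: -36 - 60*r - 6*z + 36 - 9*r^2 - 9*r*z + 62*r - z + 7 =-9*r^2 + 2*r + z*(-9*r - 7) + 7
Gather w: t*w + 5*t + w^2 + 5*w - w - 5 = 5*t + w^2 + w*(t + 4) - 5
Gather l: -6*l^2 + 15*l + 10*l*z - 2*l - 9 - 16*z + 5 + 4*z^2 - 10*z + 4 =-6*l^2 + l*(10*z + 13) + 4*z^2 - 26*z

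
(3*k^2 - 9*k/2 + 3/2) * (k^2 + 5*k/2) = 3*k^4 + 3*k^3 - 39*k^2/4 + 15*k/4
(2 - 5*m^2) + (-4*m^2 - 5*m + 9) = -9*m^2 - 5*m + 11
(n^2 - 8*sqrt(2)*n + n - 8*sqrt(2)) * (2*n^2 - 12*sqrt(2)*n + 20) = 2*n^4 - 28*sqrt(2)*n^3 + 2*n^3 - 28*sqrt(2)*n^2 + 212*n^2 - 160*sqrt(2)*n + 212*n - 160*sqrt(2)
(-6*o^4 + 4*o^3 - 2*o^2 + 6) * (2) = -12*o^4 + 8*o^3 - 4*o^2 + 12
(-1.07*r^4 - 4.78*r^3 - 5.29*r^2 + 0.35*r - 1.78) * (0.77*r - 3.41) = -0.8239*r^5 - 0.0318999999999998*r^4 + 12.2265*r^3 + 18.3084*r^2 - 2.5641*r + 6.0698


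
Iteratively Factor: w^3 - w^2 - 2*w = (w + 1)*(w^2 - 2*w) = w*(w + 1)*(w - 2)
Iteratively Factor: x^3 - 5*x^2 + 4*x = (x - 1)*(x^2 - 4*x) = (x - 4)*(x - 1)*(x)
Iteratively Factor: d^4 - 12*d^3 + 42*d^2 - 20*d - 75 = (d - 5)*(d^3 - 7*d^2 + 7*d + 15) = (d - 5)^2*(d^2 - 2*d - 3) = (d - 5)^2*(d + 1)*(d - 3)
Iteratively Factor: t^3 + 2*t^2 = (t)*(t^2 + 2*t) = t*(t + 2)*(t)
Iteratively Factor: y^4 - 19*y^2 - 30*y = (y + 3)*(y^3 - 3*y^2 - 10*y) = (y - 5)*(y + 3)*(y^2 + 2*y) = (y - 5)*(y + 2)*(y + 3)*(y)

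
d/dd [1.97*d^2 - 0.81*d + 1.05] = 3.94*d - 0.81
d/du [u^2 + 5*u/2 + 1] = 2*u + 5/2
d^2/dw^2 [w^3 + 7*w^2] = 6*w + 14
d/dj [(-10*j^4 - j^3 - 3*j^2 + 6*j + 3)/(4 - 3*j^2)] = (60*j^5 + 3*j^4 - 160*j^3 + 6*j^2 - 6*j + 24)/(9*j^4 - 24*j^2 + 16)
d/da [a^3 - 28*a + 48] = 3*a^2 - 28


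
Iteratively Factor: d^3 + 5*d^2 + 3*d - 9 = (d + 3)*(d^2 + 2*d - 3) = (d + 3)^2*(d - 1)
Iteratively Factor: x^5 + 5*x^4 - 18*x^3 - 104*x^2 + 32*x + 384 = (x - 2)*(x^4 + 7*x^3 - 4*x^2 - 112*x - 192) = (x - 2)*(x + 4)*(x^3 + 3*x^2 - 16*x - 48) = (x - 2)*(x + 4)^2*(x^2 - x - 12) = (x - 4)*(x - 2)*(x + 4)^2*(x + 3)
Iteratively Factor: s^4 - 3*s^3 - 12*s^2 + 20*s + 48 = (s - 4)*(s^3 + s^2 - 8*s - 12) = (s - 4)*(s + 2)*(s^2 - s - 6) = (s - 4)*(s + 2)^2*(s - 3)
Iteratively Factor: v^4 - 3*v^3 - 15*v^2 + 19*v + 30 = (v + 3)*(v^3 - 6*v^2 + 3*v + 10) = (v + 1)*(v + 3)*(v^2 - 7*v + 10) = (v - 5)*(v + 1)*(v + 3)*(v - 2)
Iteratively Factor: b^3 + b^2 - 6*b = (b)*(b^2 + b - 6) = b*(b + 3)*(b - 2)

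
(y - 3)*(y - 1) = y^2 - 4*y + 3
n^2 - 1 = (n - 1)*(n + 1)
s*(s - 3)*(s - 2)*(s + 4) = s^4 - s^3 - 14*s^2 + 24*s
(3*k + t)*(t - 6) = 3*k*t - 18*k + t^2 - 6*t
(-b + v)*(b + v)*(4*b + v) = -4*b^3 - b^2*v + 4*b*v^2 + v^3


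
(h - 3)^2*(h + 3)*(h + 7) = h^4 + 4*h^3 - 30*h^2 - 36*h + 189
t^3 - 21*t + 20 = (t - 4)*(t - 1)*(t + 5)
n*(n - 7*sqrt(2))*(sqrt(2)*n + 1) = sqrt(2)*n^3 - 13*n^2 - 7*sqrt(2)*n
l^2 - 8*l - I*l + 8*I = (l - 8)*(l - I)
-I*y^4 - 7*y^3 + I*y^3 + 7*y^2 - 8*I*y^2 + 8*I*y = y*(y - 8*I)*(y + I)*(-I*y + I)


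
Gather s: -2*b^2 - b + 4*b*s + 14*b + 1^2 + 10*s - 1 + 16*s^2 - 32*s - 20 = -2*b^2 + 13*b + 16*s^2 + s*(4*b - 22) - 20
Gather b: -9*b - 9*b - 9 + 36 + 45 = 72 - 18*b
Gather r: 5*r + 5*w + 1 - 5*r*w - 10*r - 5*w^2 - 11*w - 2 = r*(-5*w - 5) - 5*w^2 - 6*w - 1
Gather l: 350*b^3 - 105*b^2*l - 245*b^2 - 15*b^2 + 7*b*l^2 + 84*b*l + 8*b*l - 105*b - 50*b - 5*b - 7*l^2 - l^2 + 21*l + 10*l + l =350*b^3 - 260*b^2 - 160*b + l^2*(7*b - 8) + l*(-105*b^2 + 92*b + 32)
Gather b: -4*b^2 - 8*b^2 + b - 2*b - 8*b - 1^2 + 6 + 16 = -12*b^2 - 9*b + 21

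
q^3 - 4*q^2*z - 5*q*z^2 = q*(q - 5*z)*(q + z)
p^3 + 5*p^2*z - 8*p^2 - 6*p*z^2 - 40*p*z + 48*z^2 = (p - 8)*(p - z)*(p + 6*z)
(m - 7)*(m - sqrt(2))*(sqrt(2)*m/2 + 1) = sqrt(2)*m^3/2 - 7*sqrt(2)*m^2/2 - sqrt(2)*m + 7*sqrt(2)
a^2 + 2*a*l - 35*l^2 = (a - 5*l)*(a + 7*l)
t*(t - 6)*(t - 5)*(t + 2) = t^4 - 9*t^3 + 8*t^2 + 60*t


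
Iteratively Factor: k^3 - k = (k - 1)*(k^2 + k) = (k - 1)*(k + 1)*(k)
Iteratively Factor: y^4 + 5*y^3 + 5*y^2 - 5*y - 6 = (y + 2)*(y^3 + 3*y^2 - y - 3) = (y + 1)*(y + 2)*(y^2 + 2*y - 3) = (y - 1)*(y + 1)*(y + 2)*(y + 3)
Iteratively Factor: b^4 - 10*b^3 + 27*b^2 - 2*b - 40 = (b - 2)*(b^3 - 8*b^2 + 11*b + 20) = (b - 5)*(b - 2)*(b^2 - 3*b - 4) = (b - 5)*(b - 2)*(b + 1)*(b - 4)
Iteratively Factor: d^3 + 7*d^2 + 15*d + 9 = (d + 3)*(d^2 + 4*d + 3) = (d + 3)^2*(d + 1)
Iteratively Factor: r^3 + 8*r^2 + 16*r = (r)*(r^2 + 8*r + 16) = r*(r + 4)*(r + 4)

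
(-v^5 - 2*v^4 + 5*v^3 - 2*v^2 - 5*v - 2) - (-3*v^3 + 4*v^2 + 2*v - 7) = -v^5 - 2*v^4 + 8*v^3 - 6*v^2 - 7*v + 5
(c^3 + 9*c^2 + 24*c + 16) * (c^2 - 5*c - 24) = c^5 + 4*c^4 - 45*c^3 - 320*c^2 - 656*c - 384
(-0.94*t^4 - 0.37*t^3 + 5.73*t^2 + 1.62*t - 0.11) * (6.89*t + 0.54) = -6.4766*t^5 - 3.0569*t^4 + 39.2799*t^3 + 14.256*t^2 + 0.1169*t - 0.0594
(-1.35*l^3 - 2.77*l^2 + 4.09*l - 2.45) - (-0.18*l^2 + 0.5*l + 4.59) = -1.35*l^3 - 2.59*l^2 + 3.59*l - 7.04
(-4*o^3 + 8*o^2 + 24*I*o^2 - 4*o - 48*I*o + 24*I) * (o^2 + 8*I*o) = -4*o^5 + 8*o^4 - 8*I*o^4 - 196*o^3 + 16*I*o^3 + 384*o^2 - 8*I*o^2 - 192*o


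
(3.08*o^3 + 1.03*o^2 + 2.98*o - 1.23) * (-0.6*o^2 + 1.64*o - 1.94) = -1.848*o^5 + 4.4332*o^4 - 6.074*o^3 + 3.627*o^2 - 7.7984*o + 2.3862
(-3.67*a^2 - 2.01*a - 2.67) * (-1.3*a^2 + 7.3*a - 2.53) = 4.771*a^4 - 24.178*a^3 - 1.9169*a^2 - 14.4057*a + 6.7551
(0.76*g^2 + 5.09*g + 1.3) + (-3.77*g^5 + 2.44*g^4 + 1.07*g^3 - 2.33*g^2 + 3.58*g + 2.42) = -3.77*g^5 + 2.44*g^4 + 1.07*g^3 - 1.57*g^2 + 8.67*g + 3.72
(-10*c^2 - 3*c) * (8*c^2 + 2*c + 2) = -80*c^4 - 44*c^3 - 26*c^2 - 6*c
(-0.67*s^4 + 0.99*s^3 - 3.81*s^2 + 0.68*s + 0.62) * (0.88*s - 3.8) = -0.5896*s^5 + 3.4172*s^4 - 7.1148*s^3 + 15.0764*s^2 - 2.0384*s - 2.356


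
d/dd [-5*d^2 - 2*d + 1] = -10*d - 2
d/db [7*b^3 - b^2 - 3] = b*(21*b - 2)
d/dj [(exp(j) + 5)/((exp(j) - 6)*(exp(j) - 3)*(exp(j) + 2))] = 2*(-exp(3*j) - 4*exp(2*j) + 35*exp(j) + 18)*exp(j)/(exp(6*j) - 14*exp(5*j) + 49*exp(4*j) + 72*exp(3*j) - 504*exp(2*j) + 1296)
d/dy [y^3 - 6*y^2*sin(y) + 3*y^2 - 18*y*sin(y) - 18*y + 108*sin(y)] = -6*y^2*cos(y) + 3*y^2 - 12*y*sin(y) - 18*y*cos(y) + 6*y - 18*sin(y) + 108*cos(y) - 18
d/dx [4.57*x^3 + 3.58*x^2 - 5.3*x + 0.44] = 13.71*x^2 + 7.16*x - 5.3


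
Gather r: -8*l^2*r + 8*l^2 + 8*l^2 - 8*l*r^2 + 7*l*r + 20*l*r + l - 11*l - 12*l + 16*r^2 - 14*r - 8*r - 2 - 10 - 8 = 16*l^2 - 22*l + r^2*(16 - 8*l) + r*(-8*l^2 + 27*l - 22) - 20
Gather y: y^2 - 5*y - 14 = y^2 - 5*y - 14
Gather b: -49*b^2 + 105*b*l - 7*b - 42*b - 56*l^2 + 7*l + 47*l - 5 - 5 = -49*b^2 + b*(105*l - 49) - 56*l^2 + 54*l - 10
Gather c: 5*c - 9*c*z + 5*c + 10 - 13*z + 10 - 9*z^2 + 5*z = c*(10 - 9*z) - 9*z^2 - 8*z + 20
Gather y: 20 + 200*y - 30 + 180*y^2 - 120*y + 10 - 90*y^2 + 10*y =90*y^2 + 90*y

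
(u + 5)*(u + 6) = u^2 + 11*u + 30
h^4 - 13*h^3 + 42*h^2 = h^2*(h - 7)*(h - 6)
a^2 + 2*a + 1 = (a + 1)^2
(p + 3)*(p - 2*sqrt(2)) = p^2 - 2*sqrt(2)*p + 3*p - 6*sqrt(2)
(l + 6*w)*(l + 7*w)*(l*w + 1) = l^3*w + 13*l^2*w^2 + l^2 + 42*l*w^3 + 13*l*w + 42*w^2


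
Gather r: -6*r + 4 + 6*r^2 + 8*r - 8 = 6*r^2 + 2*r - 4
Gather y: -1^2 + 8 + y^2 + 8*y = y^2 + 8*y + 7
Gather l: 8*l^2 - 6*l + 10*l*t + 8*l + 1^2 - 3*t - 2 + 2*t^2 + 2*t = 8*l^2 + l*(10*t + 2) + 2*t^2 - t - 1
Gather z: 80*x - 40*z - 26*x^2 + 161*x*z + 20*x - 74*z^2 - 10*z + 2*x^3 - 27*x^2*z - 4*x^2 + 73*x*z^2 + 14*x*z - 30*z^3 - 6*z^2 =2*x^3 - 30*x^2 + 100*x - 30*z^3 + z^2*(73*x - 80) + z*(-27*x^2 + 175*x - 50)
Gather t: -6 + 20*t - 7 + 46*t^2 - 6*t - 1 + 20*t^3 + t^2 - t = 20*t^3 + 47*t^2 + 13*t - 14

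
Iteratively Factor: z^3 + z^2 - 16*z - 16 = (z + 1)*(z^2 - 16) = (z + 1)*(z + 4)*(z - 4)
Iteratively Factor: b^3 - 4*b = (b - 2)*(b^2 + 2*b) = (b - 2)*(b + 2)*(b)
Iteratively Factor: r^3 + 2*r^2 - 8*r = (r + 4)*(r^2 - 2*r) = (r - 2)*(r + 4)*(r)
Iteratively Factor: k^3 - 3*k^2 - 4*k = (k - 4)*(k^2 + k) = (k - 4)*(k + 1)*(k)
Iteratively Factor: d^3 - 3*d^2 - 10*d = (d + 2)*(d^2 - 5*d) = (d - 5)*(d + 2)*(d)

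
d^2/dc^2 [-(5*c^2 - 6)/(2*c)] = 6/c^3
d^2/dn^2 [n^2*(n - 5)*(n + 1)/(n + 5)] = 2*(3*n^4 + 36*n^3 + 90*n^2 - 300*n - 125)/(n^3 + 15*n^2 + 75*n + 125)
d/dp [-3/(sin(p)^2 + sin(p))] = 3*(2/tan(p) + cos(p)/sin(p)^2)/(sin(p) + 1)^2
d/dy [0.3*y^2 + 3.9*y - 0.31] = 0.6*y + 3.9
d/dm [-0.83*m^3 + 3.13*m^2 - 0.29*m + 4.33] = -2.49*m^2 + 6.26*m - 0.29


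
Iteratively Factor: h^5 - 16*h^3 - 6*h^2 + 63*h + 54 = (h + 2)*(h^4 - 2*h^3 - 12*h^2 + 18*h + 27) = (h - 3)*(h + 2)*(h^3 + h^2 - 9*h - 9) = (h - 3)^2*(h + 2)*(h^2 + 4*h + 3) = (h - 3)^2*(h + 1)*(h + 2)*(h + 3)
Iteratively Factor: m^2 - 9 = (m - 3)*(m + 3)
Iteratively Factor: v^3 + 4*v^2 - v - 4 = (v + 4)*(v^2 - 1) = (v - 1)*(v + 4)*(v + 1)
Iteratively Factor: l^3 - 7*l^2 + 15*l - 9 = (l - 3)*(l^2 - 4*l + 3) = (l - 3)*(l - 1)*(l - 3)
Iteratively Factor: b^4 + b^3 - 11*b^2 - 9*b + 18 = (b + 2)*(b^3 - b^2 - 9*b + 9) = (b - 3)*(b + 2)*(b^2 + 2*b - 3) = (b - 3)*(b - 1)*(b + 2)*(b + 3)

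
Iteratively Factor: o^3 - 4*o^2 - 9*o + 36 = (o + 3)*(o^2 - 7*o + 12) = (o - 4)*(o + 3)*(o - 3)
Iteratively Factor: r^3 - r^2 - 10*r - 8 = (r + 2)*(r^2 - 3*r - 4) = (r + 1)*(r + 2)*(r - 4)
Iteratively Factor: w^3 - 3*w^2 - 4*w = (w - 4)*(w^2 + w) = w*(w - 4)*(w + 1)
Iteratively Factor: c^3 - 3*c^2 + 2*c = (c - 1)*(c^2 - 2*c) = (c - 2)*(c - 1)*(c)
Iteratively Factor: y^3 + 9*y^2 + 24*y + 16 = (y + 4)*(y^2 + 5*y + 4) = (y + 4)^2*(y + 1)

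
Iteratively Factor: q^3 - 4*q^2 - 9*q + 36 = (q - 4)*(q^2 - 9) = (q - 4)*(q - 3)*(q + 3)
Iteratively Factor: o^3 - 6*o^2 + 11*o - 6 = (o - 2)*(o^2 - 4*o + 3) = (o - 3)*(o - 2)*(o - 1)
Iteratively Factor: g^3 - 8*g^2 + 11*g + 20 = (g - 5)*(g^2 - 3*g - 4) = (g - 5)*(g - 4)*(g + 1)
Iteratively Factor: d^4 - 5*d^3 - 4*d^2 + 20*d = (d)*(d^3 - 5*d^2 - 4*d + 20) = d*(d + 2)*(d^2 - 7*d + 10) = d*(d - 5)*(d + 2)*(d - 2)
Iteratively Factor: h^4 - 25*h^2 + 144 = (h - 4)*(h^3 + 4*h^2 - 9*h - 36) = (h - 4)*(h + 3)*(h^2 + h - 12) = (h - 4)*(h + 3)*(h + 4)*(h - 3)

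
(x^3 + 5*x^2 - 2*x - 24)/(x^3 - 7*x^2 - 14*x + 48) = (x + 4)/(x - 8)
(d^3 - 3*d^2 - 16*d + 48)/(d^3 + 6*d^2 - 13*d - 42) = (d^2 - 16)/(d^2 + 9*d + 14)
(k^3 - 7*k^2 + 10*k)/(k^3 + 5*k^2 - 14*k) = (k - 5)/(k + 7)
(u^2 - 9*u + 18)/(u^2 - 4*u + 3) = (u - 6)/(u - 1)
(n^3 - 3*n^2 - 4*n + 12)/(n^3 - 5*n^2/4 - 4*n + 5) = 4*(n - 3)/(4*n - 5)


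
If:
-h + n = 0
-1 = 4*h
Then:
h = -1/4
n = -1/4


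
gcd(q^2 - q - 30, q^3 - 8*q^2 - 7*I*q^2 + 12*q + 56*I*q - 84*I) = q - 6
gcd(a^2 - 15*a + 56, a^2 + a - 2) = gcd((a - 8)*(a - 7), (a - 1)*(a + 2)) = 1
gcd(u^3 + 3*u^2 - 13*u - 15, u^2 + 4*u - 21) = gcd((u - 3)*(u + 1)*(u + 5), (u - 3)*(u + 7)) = u - 3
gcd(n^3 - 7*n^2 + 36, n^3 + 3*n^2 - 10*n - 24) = n^2 - n - 6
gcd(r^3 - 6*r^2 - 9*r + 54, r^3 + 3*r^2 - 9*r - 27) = r^2 - 9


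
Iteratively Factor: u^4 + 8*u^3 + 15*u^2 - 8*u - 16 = (u + 4)*(u^3 + 4*u^2 - u - 4) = (u + 1)*(u + 4)*(u^2 + 3*u - 4) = (u - 1)*(u + 1)*(u + 4)*(u + 4)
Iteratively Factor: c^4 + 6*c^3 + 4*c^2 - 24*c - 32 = (c + 2)*(c^3 + 4*c^2 - 4*c - 16) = (c + 2)^2*(c^2 + 2*c - 8) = (c - 2)*(c + 2)^2*(c + 4)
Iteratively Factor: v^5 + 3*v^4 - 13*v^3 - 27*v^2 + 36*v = (v + 3)*(v^4 - 13*v^2 + 12*v) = (v - 1)*(v + 3)*(v^3 + v^2 - 12*v) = (v - 1)*(v + 3)*(v + 4)*(v^2 - 3*v) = v*(v - 1)*(v + 3)*(v + 4)*(v - 3)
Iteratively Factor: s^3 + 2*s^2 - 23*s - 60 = (s + 3)*(s^2 - s - 20) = (s + 3)*(s + 4)*(s - 5)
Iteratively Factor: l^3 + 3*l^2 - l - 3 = (l + 1)*(l^2 + 2*l - 3) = (l - 1)*(l + 1)*(l + 3)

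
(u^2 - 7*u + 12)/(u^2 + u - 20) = (u - 3)/(u + 5)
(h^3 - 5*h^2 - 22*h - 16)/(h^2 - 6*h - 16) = h + 1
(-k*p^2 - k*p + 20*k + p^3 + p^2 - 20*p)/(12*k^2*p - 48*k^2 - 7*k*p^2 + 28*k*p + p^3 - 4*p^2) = (-k*p - 5*k + p^2 + 5*p)/(12*k^2 - 7*k*p + p^2)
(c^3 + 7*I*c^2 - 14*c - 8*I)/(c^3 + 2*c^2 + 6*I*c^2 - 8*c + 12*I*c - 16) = (c + I)/(c + 2)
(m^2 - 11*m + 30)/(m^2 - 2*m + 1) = (m^2 - 11*m + 30)/(m^2 - 2*m + 1)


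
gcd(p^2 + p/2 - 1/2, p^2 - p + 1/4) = p - 1/2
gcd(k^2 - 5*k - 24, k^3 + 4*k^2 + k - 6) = k + 3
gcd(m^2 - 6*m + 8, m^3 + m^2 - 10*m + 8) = m - 2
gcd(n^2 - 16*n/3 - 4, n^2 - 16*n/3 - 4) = n^2 - 16*n/3 - 4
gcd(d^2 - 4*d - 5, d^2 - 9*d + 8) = 1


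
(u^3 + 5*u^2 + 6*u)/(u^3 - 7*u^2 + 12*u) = (u^2 + 5*u + 6)/(u^2 - 7*u + 12)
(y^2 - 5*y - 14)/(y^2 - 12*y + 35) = (y + 2)/(y - 5)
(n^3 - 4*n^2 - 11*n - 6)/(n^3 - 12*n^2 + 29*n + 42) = (n + 1)/(n - 7)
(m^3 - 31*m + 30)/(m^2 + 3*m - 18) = (m^2 - 6*m + 5)/(m - 3)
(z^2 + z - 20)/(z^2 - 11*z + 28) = (z + 5)/(z - 7)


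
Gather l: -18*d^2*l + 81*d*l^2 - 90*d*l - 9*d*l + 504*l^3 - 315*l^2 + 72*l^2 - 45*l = 504*l^3 + l^2*(81*d - 243) + l*(-18*d^2 - 99*d - 45)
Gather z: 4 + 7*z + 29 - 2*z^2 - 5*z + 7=-2*z^2 + 2*z + 40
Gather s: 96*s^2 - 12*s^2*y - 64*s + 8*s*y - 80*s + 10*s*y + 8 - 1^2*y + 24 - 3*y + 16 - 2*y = s^2*(96 - 12*y) + s*(18*y - 144) - 6*y + 48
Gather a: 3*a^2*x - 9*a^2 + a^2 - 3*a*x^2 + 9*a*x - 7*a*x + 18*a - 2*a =a^2*(3*x - 8) + a*(-3*x^2 + 2*x + 16)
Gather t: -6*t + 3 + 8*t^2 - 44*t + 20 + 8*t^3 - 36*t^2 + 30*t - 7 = 8*t^3 - 28*t^2 - 20*t + 16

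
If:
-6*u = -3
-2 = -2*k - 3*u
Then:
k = 1/4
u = 1/2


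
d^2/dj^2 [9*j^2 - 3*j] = 18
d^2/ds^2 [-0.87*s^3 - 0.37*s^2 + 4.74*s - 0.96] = -5.22*s - 0.74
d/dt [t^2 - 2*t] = 2*t - 2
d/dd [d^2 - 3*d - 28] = 2*d - 3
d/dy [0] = 0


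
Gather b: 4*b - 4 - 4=4*b - 8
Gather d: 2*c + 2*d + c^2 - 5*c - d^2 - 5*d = c^2 - 3*c - d^2 - 3*d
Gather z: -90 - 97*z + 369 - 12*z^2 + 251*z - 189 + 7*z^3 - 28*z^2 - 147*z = 7*z^3 - 40*z^2 + 7*z + 90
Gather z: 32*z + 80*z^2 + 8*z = 80*z^2 + 40*z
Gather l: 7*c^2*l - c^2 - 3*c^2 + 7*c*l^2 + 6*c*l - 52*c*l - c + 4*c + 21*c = -4*c^2 + 7*c*l^2 + 24*c + l*(7*c^2 - 46*c)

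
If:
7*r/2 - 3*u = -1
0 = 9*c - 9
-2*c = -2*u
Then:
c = 1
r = 4/7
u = 1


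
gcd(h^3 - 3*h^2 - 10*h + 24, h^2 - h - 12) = h^2 - h - 12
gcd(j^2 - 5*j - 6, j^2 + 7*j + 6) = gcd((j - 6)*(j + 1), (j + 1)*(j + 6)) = j + 1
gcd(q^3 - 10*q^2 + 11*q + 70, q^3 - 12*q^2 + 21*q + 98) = q^2 - 5*q - 14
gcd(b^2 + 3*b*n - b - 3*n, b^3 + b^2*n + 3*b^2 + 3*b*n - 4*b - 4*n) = b - 1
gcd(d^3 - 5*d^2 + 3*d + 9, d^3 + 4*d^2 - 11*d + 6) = 1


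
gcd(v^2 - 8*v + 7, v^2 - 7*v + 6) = v - 1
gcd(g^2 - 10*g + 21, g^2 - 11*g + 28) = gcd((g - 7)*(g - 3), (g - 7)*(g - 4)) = g - 7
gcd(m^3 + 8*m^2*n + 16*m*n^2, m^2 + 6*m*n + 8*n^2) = m + 4*n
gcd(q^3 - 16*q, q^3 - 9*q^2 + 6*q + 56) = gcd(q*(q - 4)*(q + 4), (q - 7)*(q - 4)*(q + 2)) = q - 4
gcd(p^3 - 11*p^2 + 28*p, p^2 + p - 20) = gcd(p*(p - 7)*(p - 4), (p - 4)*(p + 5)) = p - 4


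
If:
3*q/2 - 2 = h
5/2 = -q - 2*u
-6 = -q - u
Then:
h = 79/4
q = 29/2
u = -17/2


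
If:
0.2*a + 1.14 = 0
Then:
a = -5.70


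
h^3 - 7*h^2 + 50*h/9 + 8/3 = (h - 6)*(h - 4/3)*(h + 1/3)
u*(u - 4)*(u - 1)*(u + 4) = u^4 - u^3 - 16*u^2 + 16*u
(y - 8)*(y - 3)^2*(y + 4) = y^4 - 10*y^3 + y^2 + 156*y - 288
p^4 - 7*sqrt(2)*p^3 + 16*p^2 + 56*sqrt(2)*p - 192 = (p - 4*sqrt(2))*(p - 3*sqrt(2))*(p - 2*sqrt(2))*(p + 2*sqrt(2))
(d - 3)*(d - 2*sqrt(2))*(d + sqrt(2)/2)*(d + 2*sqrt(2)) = d^4 - 3*d^3 + sqrt(2)*d^3/2 - 8*d^2 - 3*sqrt(2)*d^2/2 - 4*sqrt(2)*d + 24*d + 12*sqrt(2)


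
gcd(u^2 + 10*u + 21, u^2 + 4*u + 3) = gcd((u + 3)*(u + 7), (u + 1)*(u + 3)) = u + 3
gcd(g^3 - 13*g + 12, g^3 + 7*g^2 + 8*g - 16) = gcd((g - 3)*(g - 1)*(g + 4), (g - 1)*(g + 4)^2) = g^2 + 3*g - 4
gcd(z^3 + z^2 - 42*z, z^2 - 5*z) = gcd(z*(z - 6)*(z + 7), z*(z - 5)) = z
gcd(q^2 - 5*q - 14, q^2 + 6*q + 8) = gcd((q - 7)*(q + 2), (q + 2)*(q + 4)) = q + 2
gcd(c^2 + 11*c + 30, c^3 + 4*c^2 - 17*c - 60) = c + 5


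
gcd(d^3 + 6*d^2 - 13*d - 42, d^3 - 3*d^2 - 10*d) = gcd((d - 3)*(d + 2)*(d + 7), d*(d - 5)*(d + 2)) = d + 2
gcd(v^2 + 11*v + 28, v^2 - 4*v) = 1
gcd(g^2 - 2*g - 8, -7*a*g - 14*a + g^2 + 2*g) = g + 2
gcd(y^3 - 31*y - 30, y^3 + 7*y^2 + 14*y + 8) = y + 1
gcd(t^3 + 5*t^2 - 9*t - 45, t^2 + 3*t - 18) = t - 3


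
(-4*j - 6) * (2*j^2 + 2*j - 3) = -8*j^3 - 20*j^2 + 18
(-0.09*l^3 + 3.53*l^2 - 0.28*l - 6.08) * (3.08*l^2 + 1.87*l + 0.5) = -0.2772*l^5 + 10.7041*l^4 + 5.6937*l^3 - 17.485*l^2 - 11.5096*l - 3.04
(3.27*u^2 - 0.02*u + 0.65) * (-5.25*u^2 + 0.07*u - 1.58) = -17.1675*u^4 + 0.3339*u^3 - 8.5805*u^2 + 0.0771*u - 1.027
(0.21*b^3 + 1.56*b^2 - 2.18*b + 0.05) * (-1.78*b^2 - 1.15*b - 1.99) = -0.3738*b^5 - 3.0183*b^4 + 1.6685*b^3 - 0.6864*b^2 + 4.2807*b - 0.0995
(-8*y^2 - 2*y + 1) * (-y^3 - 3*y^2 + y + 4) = 8*y^5 + 26*y^4 - 3*y^3 - 37*y^2 - 7*y + 4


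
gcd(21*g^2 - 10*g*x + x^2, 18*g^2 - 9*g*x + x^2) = -3*g + x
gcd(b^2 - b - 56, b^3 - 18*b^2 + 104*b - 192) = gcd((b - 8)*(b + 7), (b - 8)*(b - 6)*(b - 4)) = b - 8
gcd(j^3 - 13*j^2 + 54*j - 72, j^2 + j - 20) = j - 4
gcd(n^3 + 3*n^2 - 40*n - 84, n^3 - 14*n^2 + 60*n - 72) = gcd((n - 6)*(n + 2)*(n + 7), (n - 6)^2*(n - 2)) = n - 6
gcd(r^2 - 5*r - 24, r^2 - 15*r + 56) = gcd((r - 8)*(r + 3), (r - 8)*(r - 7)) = r - 8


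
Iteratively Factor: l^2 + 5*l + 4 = (l + 1)*(l + 4)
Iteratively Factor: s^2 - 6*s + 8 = (s - 2)*(s - 4)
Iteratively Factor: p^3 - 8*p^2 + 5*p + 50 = (p + 2)*(p^2 - 10*p + 25) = (p - 5)*(p + 2)*(p - 5)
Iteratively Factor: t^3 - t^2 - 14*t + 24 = (t - 3)*(t^2 + 2*t - 8) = (t - 3)*(t - 2)*(t + 4)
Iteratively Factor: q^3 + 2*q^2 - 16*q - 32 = (q + 4)*(q^2 - 2*q - 8) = (q + 2)*(q + 4)*(q - 4)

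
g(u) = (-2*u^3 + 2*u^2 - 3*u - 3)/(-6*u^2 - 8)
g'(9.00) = 0.33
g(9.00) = 2.68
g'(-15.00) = 0.33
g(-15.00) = -5.33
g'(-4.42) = 0.35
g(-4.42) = -1.77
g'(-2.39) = 0.42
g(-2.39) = -1.01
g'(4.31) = 0.31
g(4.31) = 1.16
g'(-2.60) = 0.40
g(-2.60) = -1.10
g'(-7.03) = 0.34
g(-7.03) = -2.67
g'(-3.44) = 0.37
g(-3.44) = -1.42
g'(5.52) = 0.32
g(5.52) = 1.55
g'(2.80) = 0.27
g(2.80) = 0.72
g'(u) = 12*u*(-2*u^3 + 2*u^2 - 3*u - 3)/(-6*u^2 - 8)^2 + (-6*u^2 + 4*u - 3)/(-6*u^2 - 8) = (6*u^4 + 15*u^2 - 34*u + 12)/(2*(9*u^4 + 24*u^2 + 16))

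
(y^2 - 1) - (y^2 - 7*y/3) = 7*y/3 - 1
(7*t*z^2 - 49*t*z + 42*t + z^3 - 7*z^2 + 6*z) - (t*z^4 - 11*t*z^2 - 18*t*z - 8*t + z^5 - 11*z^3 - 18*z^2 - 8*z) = -t*z^4 + 18*t*z^2 - 31*t*z + 50*t - z^5 + 12*z^3 + 11*z^2 + 14*z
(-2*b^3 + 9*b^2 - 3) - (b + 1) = -2*b^3 + 9*b^2 - b - 4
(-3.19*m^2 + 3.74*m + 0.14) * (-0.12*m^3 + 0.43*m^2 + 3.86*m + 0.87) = 0.3828*m^5 - 1.8205*m^4 - 10.722*m^3 + 11.7213*m^2 + 3.7942*m + 0.1218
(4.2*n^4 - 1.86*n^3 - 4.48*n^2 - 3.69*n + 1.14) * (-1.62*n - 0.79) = -6.804*n^5 - 0.3048*n^4 + 8.727*n^3 + 9.517*n^2 + 1.0683*n - 0.9006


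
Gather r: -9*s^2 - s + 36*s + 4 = -9*s^2 + 35*s + 4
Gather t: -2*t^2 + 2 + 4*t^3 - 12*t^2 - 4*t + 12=4*t^3 - 14*t^2 - 4*t + 14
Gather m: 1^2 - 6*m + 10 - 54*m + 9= 20 - 60*m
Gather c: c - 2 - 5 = c - 7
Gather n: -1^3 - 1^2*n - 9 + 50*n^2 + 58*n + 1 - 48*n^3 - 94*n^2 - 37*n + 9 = -48*n^3 - 44*n^2 + 20*n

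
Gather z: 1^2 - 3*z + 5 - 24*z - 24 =-27*z - 18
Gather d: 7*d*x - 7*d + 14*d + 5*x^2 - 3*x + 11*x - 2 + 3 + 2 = d*(7*x + 7) + 5*x^2 + 8*x + 3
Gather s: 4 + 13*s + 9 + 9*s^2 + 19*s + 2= 9*s^2 + 32*s + 15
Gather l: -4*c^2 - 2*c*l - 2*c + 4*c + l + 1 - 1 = -4*c^2 + 2*c + l*(1 - 2*c)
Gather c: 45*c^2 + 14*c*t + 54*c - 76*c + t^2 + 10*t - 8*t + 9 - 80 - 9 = 45*c^2 + c*(14*t - 22) + t^2 + 2*t - 80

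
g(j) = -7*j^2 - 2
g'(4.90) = -68.60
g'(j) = -14*j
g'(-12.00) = 168.00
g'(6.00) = -84.00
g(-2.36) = -40.99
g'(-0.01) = 0.14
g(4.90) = -170.07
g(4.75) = -159.94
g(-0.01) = -2.00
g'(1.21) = -16.94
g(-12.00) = -1010.00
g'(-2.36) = 33.04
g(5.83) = -239.92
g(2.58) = -48.59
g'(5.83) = -81.62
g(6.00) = -254.00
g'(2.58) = -36.12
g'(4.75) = -66.50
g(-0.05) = -2.02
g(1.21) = -12.25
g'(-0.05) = 0.70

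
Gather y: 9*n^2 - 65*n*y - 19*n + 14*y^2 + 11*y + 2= 9*n^2 - 19*n + 14*y^2 + y*(11 - 65*n) + 2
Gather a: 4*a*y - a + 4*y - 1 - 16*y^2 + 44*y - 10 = a*(4*y - 1) - 16*y^2 + 48*y - 11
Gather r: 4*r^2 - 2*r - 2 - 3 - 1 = 4*r^2 - 2*r - 6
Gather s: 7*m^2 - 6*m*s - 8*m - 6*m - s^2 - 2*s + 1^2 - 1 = 7*m^2 - 14*m - s^2 + s*(-6*m - 2)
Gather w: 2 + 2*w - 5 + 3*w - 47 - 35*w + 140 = 90 - 30*w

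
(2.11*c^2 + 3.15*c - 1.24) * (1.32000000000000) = 2.7852*c^2 + 4.158*c - 1.6368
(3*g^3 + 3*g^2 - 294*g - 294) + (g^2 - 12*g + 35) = 3*g^3 + 4*g^2 - 306*g - 259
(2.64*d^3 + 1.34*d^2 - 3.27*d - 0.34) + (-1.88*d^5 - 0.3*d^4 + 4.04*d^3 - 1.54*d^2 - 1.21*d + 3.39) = -1.88*d^5 - 0.3*d^4 + 6.68*d^3 - 0.2*d^2 - 4.48*d + 3.05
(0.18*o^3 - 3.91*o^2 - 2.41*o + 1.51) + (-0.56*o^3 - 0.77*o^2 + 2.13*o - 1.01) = -0.38*o^3 - 4.68*o^2 - 0.28*o + 0.5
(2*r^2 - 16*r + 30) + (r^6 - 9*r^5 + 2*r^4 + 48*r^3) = r^6 - 9*r^5 + 2*r^4 + 48*r^3 + 2*r^2 - 16*r + 30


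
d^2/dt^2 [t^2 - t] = 2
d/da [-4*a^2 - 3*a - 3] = -8*a - 3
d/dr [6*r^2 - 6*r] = 12*r - 6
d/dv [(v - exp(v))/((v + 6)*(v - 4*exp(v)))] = ((1 - exp(v))*(v + 6)*(v - 4*exp(v)) + (-v + exp(v))*(v - 4*exp(v)) + (v + 6)*(v - exp(v))*(4*exp(v) - 1))/((v + 6)^2*(v - 4*exp(v))^2)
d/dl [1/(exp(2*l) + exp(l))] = (-2*exp(l) - 1)*exp(-l)/(exp(l) + 1)^2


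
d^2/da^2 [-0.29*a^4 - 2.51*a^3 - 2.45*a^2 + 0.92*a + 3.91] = -3.48*a^2 - 15.06*a - 4.9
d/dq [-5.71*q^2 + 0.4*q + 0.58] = 0.4 - 11.42*q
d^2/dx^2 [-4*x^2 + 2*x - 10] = -8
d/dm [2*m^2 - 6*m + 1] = 4*m - 6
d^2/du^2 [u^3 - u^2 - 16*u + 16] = 6*u - 2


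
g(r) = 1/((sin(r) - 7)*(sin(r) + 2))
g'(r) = -cos(r)/((sin(r) - 7)*(sin(r) + 2)^2) - cos(r)/((sin(r) - 7)^2*(sin(r) + 2)) = (5 - 2*sin(r))*cos(r)/((sin(r) - 7)^2*(sin(r) + 2)^2)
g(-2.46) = -0.10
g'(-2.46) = -0.04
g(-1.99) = -0.12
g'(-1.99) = -0.04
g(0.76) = -0.06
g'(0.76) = 0.01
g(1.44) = -0.06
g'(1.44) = 0.00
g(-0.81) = -0.10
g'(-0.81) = 0.05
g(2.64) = -0.06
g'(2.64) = -0.01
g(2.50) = -0.06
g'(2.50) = -0.01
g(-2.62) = -0.09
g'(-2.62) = -0.04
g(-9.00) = -0.08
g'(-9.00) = -0.04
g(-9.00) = -0.08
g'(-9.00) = -0.04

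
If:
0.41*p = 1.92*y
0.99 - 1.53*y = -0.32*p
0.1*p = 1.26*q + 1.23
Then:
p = 147.35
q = 10.72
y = 31.47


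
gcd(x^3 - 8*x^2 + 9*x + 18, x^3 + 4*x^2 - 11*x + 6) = 1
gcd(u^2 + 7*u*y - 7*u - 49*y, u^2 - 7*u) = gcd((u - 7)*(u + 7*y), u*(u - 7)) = u - 7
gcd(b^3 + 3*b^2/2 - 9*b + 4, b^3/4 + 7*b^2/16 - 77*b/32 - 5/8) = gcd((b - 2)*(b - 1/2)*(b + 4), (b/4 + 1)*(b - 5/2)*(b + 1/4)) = b + 4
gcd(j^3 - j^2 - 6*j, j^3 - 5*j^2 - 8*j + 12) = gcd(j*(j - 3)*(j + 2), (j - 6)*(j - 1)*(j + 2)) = j + 2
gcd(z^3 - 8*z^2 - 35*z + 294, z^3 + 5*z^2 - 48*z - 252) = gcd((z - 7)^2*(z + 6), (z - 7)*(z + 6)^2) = z^2 - z - 42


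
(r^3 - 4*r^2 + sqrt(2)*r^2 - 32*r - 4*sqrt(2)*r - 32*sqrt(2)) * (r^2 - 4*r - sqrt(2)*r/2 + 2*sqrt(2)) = r^5 - 8*r^4 + sqrt(2)*r^4/2 - 17*r^3 - 4*sqrt(2)*r^3 - 8*sqrt(2)*r^2 + 136*r^2 + 16*r + 64*sqrt(2)*r - 128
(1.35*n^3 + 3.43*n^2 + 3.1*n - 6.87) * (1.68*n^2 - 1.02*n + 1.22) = 2.268*n^5 + 4.3854*n^4 + 3.3564*n^3 - 10.519*n^2 + 10.7894*n - 8.3814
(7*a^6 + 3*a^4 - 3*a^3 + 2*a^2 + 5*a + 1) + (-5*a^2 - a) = 7*a^6 + 3*a^4 - 3*a^3 - 3*a^2 + 4*a + 1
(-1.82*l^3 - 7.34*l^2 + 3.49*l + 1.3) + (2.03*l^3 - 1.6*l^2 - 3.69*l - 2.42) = 0.21*l^3 - 8.94*l^2 - 0.2*l - 1.12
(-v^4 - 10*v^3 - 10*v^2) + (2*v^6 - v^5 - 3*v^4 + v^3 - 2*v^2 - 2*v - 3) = 2*v^6 - v^5 - 4*v^4 - 9*v^3 - 12*v^2 - 2*v - 3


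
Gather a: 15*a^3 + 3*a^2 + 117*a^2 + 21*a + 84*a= 15*a^3 + 120*a^2 + 105*a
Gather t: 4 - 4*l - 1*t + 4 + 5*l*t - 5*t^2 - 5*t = -4*l - 5*t^2 + t*(5*l - 6) + 8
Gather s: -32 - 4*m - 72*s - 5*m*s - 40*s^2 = -4*m - 40*s^2 + s*(-5*m - 72) - 32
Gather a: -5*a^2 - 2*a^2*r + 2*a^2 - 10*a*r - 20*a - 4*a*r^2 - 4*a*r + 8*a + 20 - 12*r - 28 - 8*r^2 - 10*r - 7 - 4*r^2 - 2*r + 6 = a^2*(-2*r - 3) + a*(-4*r^2 - 14*r - 12) - 12*r^2 - 24*r - 9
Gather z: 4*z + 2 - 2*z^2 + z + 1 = -2*z^2 + 5*z + 3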